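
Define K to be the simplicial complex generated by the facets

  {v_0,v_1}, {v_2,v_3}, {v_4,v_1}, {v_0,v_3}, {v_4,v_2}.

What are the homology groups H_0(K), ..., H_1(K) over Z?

Take the total order v_0 < v_1 < v_2 < v_3 < v_4 on the vertex set. Then K (dimension 1) consists of the simplices:

  0-simplices (5): [v_0], [v_1], [v_2], [v_3], [v_4]
  1-simplices (5): [v_0,v_1], [v_0,v_3], [v_1,v_4], [v_2,v_3], [v_2,v_4]

giving chain groups C_0 ≅ Z^5, C_1 ≅ Z^5.

The boundary map ∂_1: C_1 → C_0 is given by ∂[p,q] = [q] − [p].
This gives a 5×5 integer matrix of rank 4; reducing to Smith normal form yields diagonal entries (1,1,1,1).

From H_k ≅ ker(∂_k) / im(∂_{k+1}) we obtain:

  H_0: rank C_0 − rank ∂_1 = 5 − 4 = 1, and the invariant factors of ∂_1 are all 1, so H_0 ≅ Z.
  H_1: rank ker ∂_1 − rank ∂_2 = (5 − 4) − 0 = 1, and there is no ∂_2, so H_1 ≅ Z.

As a check, the Euler characteristic is 5 − 5 = 0, which agrees with 1 − 1 = 0.

H_0 ≅ Z,  H_1 ≅ Z.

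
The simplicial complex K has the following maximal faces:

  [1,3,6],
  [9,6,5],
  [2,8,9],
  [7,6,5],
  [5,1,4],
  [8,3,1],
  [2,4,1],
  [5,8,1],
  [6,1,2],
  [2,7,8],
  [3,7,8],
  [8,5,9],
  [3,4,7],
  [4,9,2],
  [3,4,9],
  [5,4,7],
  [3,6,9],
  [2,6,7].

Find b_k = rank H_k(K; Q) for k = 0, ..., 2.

b_0 = 1, b_1 = 2, b_2 = 1.

Order the vertices as 1 < 2 < 3 < 4 < 5 < 6 < 7 < 8 < 9. Listing each simplex with vertices in this order, K has dimension 2 with simplices:

  0-simplices (9): [1], [2], [3], [4], [5], [6], [7], [8], [9]
  1-simplices (27): (27 of them)
  2-simplices (18): [1,2,4], [1,2,6], [1,3,6], [1,3,8], [1,4,5], [1,5,8], [2,4,9], [2,6,7], [2,7,8], [2,8,9], [3,4,7], [3,4,9], [3,6,9], [3,7,8], [4,5,7], [5,6,7], [5,6,9], [5,8,9]

so the chain groups are C_0 ≅ Z^9, C_1 ≅ Z^27, C_2 ≅ Z^18.

Boundary ∂_1: C_1 → C_0 is given by ∂[p,q] = [q] − [p]. For instance
  ∂[4,5] = [5] − [4].
The 9×27 boundary matrix has rank 8 and Smith normal form diag(1,1,1,1,1,1,1,1).

The boundary map ∂_2: C_2 → C_1 maps a triangle to the signed sum of its edges. For instance
  ∂[3,7,8] = [7,8] − [3,8] + [3,7],
  ∂[5,8,9] = [8,9] − [5,9] + [5,8].
The 27×18 boundary matrix has rank 17 and Smith normal form diag(1,1,1,1,1,1,1,1,1,1,1,1,1,1,1,1,1).

Computing H_k = (kernel of ∂_k) / (image of ∂_{k+1}):

  H_0: rank C_0 − rank ∂_1 = 9 − 8 = 1, and the invariant factors of ∂_1 are all 1, so H_0 = Z.
  H_1: rank ker ∂_1 − rank ∂_2 = (27 − 8) − 17 = 2, and the invariant factors of ∂_2 are all 1, so H_1 = Z^2.
  H_2: rank ker ∂_2 − rank ∂_3 = (18 − 17) − 0 = 1, and there is no ∂_3, so H_2 = Z.

Hence the Betti numbers are b_0 = 1, b_1 = 2, b_2 = 1.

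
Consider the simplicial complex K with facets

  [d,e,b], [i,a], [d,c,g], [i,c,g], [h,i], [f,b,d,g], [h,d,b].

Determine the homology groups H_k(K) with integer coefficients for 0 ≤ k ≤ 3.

Fix the vertex order a < b < c < d < e < f < g < h < i and write every simplex with vertices in increasing order. Then dim K = 3 and the simplices of K are:

  0-simplices (9): a, b, c, d, e, f, g, h, i
  1-simplices (16): ai, bd, be, bf, bg, bh, cd, cg, ci, de, df, dg, dh, fg, gi, hi
  2-simplices (8): bde, bdf, bdg, bdh, bfg, cdg, cgi, dfg
  3-simplices (1): bdfg

giving chain groups C_0 ≅ Z^9, C_1 ≅ Z^16, C_2 ≅ Z^8, C_3 ≅ Z^1.

The boundary map ∂_1: C_1 → C_0 is given by ∂[p,q] = [q] − [p]. For instance
  ∂hi = i − h.
This gives a 9×16 integer matrix of rank 8; reducing to Smith normal form yields diagonal entries (1,1,1,1,1,1,1,1).

The boundary map ∂_2: C_2 → C_1 sends each 2-simplex [p,q,r] to [q,r] − [p,r] + [p,q]. For instance
  ∂bfg = fg − bg + bf,
  ∂bdf = df − bf + bd.
The 16×8 boundary matrix has rank 7 and Smith normal form diag(1,1,1,1,1,1,1).

∂_3: C_3 → C_2 sends each 3-simplex σ to the alternating sum Σ_i (−1)^i (σ with its i-th vertex removed). For instance
  ∂bdfg = dfg − bfg + bdg − bdf.
This gives a 8×1 integer matrix of rank 1; reducing to Smith normal form yields diagonal entries (1).

Computing H_k = (kernel of ∂_k) / (image of ∂_{k+1}):

  H_0: rank C_0 − rank ∂_1 = 9 − 8 = 1, and the invariant factors of ∂_1 are all 1, so H_0 ≅ Z.
  H_1: rank ker ∂_1 − rank ∂_2 = (16 − 8) − 7 = 1, and the invariant factors of ∂_2 are all 1, so H_1 ≅ Z.
  H_2: rank ker ∂_2 − rank ∂_3 = (8 − 7) − 1 = 0, and the invariant factors of ∂_3 are all 1, so H_2 ≅ 0.
  H_3: rank ker ∂_3 − rank ∂_4 = (1 − 1) − 0 = 0, and there is no ∂_4, so H_3 ≅ 0.

As a check, the Euler characteristic is 9 − 16 + 8 − 1 = 0, which agrees with 1 − 1 + 0 − 0 = 0.

H_0 = Z,  H_1 = Z,  H_2 = 0,  H_3 = 0.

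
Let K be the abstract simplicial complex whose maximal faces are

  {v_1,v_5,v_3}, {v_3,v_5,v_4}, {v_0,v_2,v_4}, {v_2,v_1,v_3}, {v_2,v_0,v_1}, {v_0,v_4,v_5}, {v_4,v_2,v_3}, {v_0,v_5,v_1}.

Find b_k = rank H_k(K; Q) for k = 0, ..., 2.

b_0 = 1, b_1 = 0, b_2 = 1.

K has 6 vertices, 12 edges, 8 triangles.
rank ∂_0 = 0, rank ∂_1 = 5 ⇒ b_0 = 6 − 0 − 5 = 1; all invariant factors of ∂_1 are 1 so no torsion. So H_0 ≅ Z.
rank ∂_1 = 5, rank ∂_2 = 7 ⇒ b_1 = 12 − 5 − 7 = 0; all invariant factors of ∂_2 are 1 so no torsion. So H_1 ≅ 0.
rank ∂_2 = 7, rank ∂_3 = 0 ⇒ b_2 = 8 − 7 − 0 = 1. So H_2 ≅ Z.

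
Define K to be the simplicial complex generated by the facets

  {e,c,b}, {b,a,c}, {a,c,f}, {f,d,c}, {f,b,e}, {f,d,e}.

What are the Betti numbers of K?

b_0 = 1, b_1 = 1, b_2 = 0.

Fix the vertex order a < b < c < d < e < f and write every simplex with vertices in increasing order. Then dim K = 2 and the simplices of K are:

  0-simplices (6): a, b, c, d, e, f
  1-simplices (12): ab, ac, af, bc, be, bf, cd, ce, cf, de, df, ef
  2-simplices (6): abc, acf, bce, bef, cdf, def

Hence C_0 ≅ Z^6, C_1 ≅ Z^12, C_2 ≅ Z^6.

∂_1: C_1 → C_0 is given by ∂[p,q] = [q] − [p]. For instance
  ∂ac = c − a.
This gives a 6×12 integer matrix of rank 5; reducing to Smith normal form yields diagonal entries (1,1,1,1,1).

The boundary map ∂_2: C_2 → C_1 acts by ∂[p,q,r] = [q,r] − [p,r] + [p,q]. For instance
  ∂acf = cf − af + ac,
  ∂abc = bc − ac + ab.
The 12×6 boundary matrix has rank 6 and Smith normal form diag(1,1,1,1,1,1).

Computing H_k = (kernel of ∂_k) / (image of ∂_{k+1}):

  H_0: rank C_0 − rank ∂_1 = 6 − 5 = 1, and the invariant factors of ∂_1 are all 1, so H_0 ≅ Z.
  H_1: rank ker ∂_1 − rank ∂_2 = (12 − 5) − 6 = 1, and the invariant factors of ∂_2 are all 1, so H_1 ≅ Z.
  H_2: rank ker ∂_2 − rank ∂_3 = (6 − 6) − 0 = 0, and there is no ∂_3, so H_2 ≅ 0.

Hence the Betti numbers are b_0 = 1, b_1 = 1, b_2 = 0.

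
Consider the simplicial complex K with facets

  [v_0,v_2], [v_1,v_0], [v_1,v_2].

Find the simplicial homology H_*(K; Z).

We work with the vertex ordering v_0 < v_1 < v_2. The simplices of K, each written with vertices in increasing order, are:

  0-simplices (3): [v_0], [v_1], [v_2]
  1-simplices (3): [v_0,v_1], [v_0,v_2], [v_1,v_2]

Hence C_0 ≅ Z^3, C_1 ≅ Z^3.

The boundary map ∂_1: C_1 → C_0 sends each edge [p,q] (with p < q) to q − p. For instance
  ∂[v_0,v_1] = [v_1] − [v_0].
This gives a 3×3 integer matrix of rank 2; reducing to Smith normal form yields diagonal entries (1,1).

From H_k ≅ ker(∂_k) / im(∂_{k+1}) we obtain:

  H_0: rank C_0 − rank ∂_1 = 3 − 2 = 1, and the invariant factors of ∂_1 are all 1, so H_0 ≅ Z.
  H_1: rank ker ∂_1 − rank ∂_2 = (3 − 2) − 0 = 1, and there is no ∂_2, so H_1 ≅ Z.

As a check, the Euler characteristic is 3 − 3 = 0, which agrees with 1 − 1 = 0.
(K is a triangulation of the circle S^1.)

H_0 ≅ Z,  H_1 ≅ Z.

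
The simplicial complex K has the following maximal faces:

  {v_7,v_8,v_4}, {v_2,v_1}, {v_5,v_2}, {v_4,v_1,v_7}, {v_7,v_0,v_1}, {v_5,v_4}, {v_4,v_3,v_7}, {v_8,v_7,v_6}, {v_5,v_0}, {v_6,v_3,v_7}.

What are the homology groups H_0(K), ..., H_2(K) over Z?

We work with the vertex ordering v_0 < v_1 < v_2 < v_3 < v_4 < v_5 < v_6 < v_7 < v_8. The simplices of K, each written with vertices in increasing order, are:

  0-simplices (9): [v_0], [v_1], [v_2], [v_3], [v_4], [v_5], [v_6], [v_7], [v_8]
  1-simplices (16): (16 of them)
  2-simplices (6): [v_0,v_1,v_7], [v_1,v_4,v_7], [v_3,v_4,v_7], [v_3,v_6,v_7], [v_4,v_7,v_8], [v_6,v_7,v_8]

so the chain groups are C_0 ≅ Z^9, C_1 ≅ Z^16, C_2 ≅ Z^6.

∂_1: C_1 → C_0 sends each edge [p,q] (with p < q) to q − p. For instance
  ∂[v_4,v_5] = [v_5] − [v_4].
As a 9×16 matrix over Z this has rank 8, with invariant factors (1,1,1,1,1,1,1,1).

The boundary map ∂_2: C_2 → C_1 maps a triangle to the signed sum of its edges. For instance
  ∂[v_3,v_4,v_7] = [v_4,v_7] − [v_3,v_7] + [v_3,v_4],
  ∂[v_4,v_7,v_8] = [v_7,v_8] − [v_4,v_8] + [v_4,v_7].
The resulting 16×6 matrix has rank 6, and its Smith normal form has invariant factors (1,1,1,1,1,1).

Reading off H_k = ker ∂_k / im ∂_{k+1}:

  H_0: rank C_0 − rank ∂_1 = 9 − 8 = 1, and the invariant factors of ∂_1 are all 1, so H_0 ≅ Z.
  H_1: rank ker ∂_1 − rank ∂_2 = (16 − 8) − 6 = 2, and the invariant factors of ∂_2 are all 1, so H_1 ≅ Z^2.
  H_2: rank ker ∂_2 − rank ∂_3 = (6 − 6) − 0 = 0, and there is no ∂_3, so H_2 ≅ 0.

H_0 ≅ Z,  H_1 ≅ Z^2,  H_2 = 0.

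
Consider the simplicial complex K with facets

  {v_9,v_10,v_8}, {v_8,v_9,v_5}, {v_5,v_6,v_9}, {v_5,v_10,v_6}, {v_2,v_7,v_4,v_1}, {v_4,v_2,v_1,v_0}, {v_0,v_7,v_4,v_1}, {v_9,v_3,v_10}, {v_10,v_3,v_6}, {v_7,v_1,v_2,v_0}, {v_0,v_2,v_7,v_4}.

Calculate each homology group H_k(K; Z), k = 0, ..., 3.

We work with the vertex ordering v_0 < v_1 < v_2 < v_3 < v_4 < v_5 < v_6 < v_7 < v_8 < v_9 < v_10. The simplices of K, each written with vertices in increasing order, are:

  0-simplices (11): [v_0], [v_1], [v_2], [v_3], [v_4], [v_5], [v_6], [v_7], [v_8], [v_9], [v_10]
  1-simplices (22): (22 of them)
  2-simplices (16): (16 of them)
  3-simplices (5): [v_0,v_1,v_2,v_4], [v_0,v_1,v_2,v_7], [v_0,v_1,v_4,v_7], [v_0,v_2,v_4,v_7], [v_1,v_2,v_4,v_7]

giving chain groups C_0 ≅ Z^11, C_1 ≅ Z^22, C_2 ≅ Z^16, C_3 ≅ Z^5.

∂_1: C_1 → C_0 sends each edge [p,q] (with p < q) to q − p. For instance
  ∂[v_0,v_4] = [v_4] − [v_0].
As a 11×22 matrix over Z this has rank 9, with invariant factors (1,1,1,1,1,1,1,1,1).

The boundary map ∂_2: C_2 → C_1 maps a triangle to the signed sum of its edges. For instance
  ∂[v_1,v_2,v_7] = [v_2,v_7] − [v_1,v_7] + [v_1,v_2],
  ∂[v_3,v_6,v_10] = [v_6,v_10] − [v_3,v_10] + [v_3,v_6].
The 22×16 boundary matrix has rank 12 and Smith normal form diag(1,1,1,1,1,1,1,1,1,1,1,1).

Boundary ∂_3: C_3 → C_2 sends each 3-simplex σ to the alternating sum Σ_i (−1)^i (σ with its i-th vertex removed). For instance
  ∂[v_1,v_2,v_4,v_7] = [v_2,v_4,v_7] − [v_1,v_4,v_7] + [v_1,v_2,v_7] − [v_1,v_2,v_4],
  ∂[v_0,v_1,v_2,v_7] = [v_1,v_2,v_7] − [v_0,v_2,v_7] + [v_0,v_1,v_7] − [v_0,v_1,v_2].
This gives a 16×5 integer matrix of rank 4; reducing to Smith normal form yields diagonal entries (1,1,1,1).

Reading off H_k = ker ∂_k / im ∂_{k+1}:

  H_0: rank C_0 − rank ∂_1 = 11 − 9 = 2, and the invariant factors of ∂_1 are all 1, so H_0 = Z^2.
  H_1: rank ker ∂_1 − rank ∂_2 = (22 − 9) − 12 = 1, and the invariant factors of ∂_2 are all 1, so H_1 = Z.
  H_2: rank ker ∂_2 − rank ∂_3 = (16 − 12) − 4 = 0, and the invariant factors of ∂_3 are all 1, so H_2 = 0.
  H_3: rank ker ∂_3 − rank ∂_4 = (5 − 4) − 0 = 1, and there is no ∂_4, so H_3 = Z.

As a check, the Euler characteristic is 11 − 22 + 16 − 5 = 0, which agrees with 2 − 1 + 0 − 1 = 0.

H_0 = Z^2,  H_1 = Z,  H_2 = 0,  H_3 = Z.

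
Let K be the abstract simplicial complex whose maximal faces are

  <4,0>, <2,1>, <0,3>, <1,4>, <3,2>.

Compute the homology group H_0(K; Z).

H_0 = Z.

Order the vertices as 0 < 1 < 2 < 3 < 4. Listing each simplex with vertices in this order, K has dimension 1 with simplices:

  0-simplices (5): [0], [1], [2], [3], [4]
  1-simplices (5): [0,3], [0,4], [1,2], [1,4], [2,3]

Hence C_0 ≅ Z^5, C_1 ≅ Z^5.

Boundary ∂_1: C_1 → C_0 maps an edge to its endpoints' difference, ∂[p,q] = q − p. For instance
  ∂[0,3] = [3] − [0].
As a 5×5 matrix over Z this has rank 4, with invariant factors (1,1,1,1).

Computing H_k = (kernel of ∂_k) / (image of ∂_{k+1}):

  H_0: rank C_0 − rank ∂_1 = 5 − 4 = 1, and the invariant factors of ∂_1 are all 1, so H_0 ≅ Z.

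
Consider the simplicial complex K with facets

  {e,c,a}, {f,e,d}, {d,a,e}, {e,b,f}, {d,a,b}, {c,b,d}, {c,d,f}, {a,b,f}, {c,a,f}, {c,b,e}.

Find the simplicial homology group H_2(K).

We work with the vertex ordering a < b < c < d < e < f. The simplices of K, each written with vertices in increasing order, are:

  0-simplices (6): a, b, c, d, e, f
  1-simplices (15): ab, ac, ad, ae, af, bc, bd, be, bf, cd, ce, cf, de, df, ef
  2-simplices (10): abd, abf, ace, acf, ade, bcd, bce, bef, cdf, def

so the chain groups are C_0 ≅ Z^6, C_1 ≅ Z^15, C_2 ≅ Z^10.

∂_1: C_1 → C_0 is given by ∂[p,q] = [q] − [p].
As a 6×15 matrix over Z this has rank 5, with invariant factors (1,1,1,1,1).

∂_2: C_2 → C_1 sends each 2-simplex [p,q,r] to [q,r] − [p,r] + [p,q]. For instance
  ∂ade = de − ae + ad,
  ∂ace = ce − ae + ac.
As a 15×10 matrix over Z this has rank 10, with invariant factors (1,1,1,1,1,1,1,1,1,2).

Reading off H_k = ker ∂_k / im ∂_{k+1}:

  H_2: rank ker ∂_2 − rank ∂_3 = (10 − 10) − 0 = 0, and there is no ∂_3, so H_2 = 0.

H_2 = 0.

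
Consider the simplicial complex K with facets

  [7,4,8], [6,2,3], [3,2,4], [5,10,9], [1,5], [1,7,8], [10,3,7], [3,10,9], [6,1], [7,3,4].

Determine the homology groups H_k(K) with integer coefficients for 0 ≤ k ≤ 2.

Fix the vertex order 1 < 2 < 3 < 4 < 5 < 6 < 7 < 8 < 9 < 10 and write every simplex with vertices in increasing order. Then dim K = 2 and the simplices of K are:

  0-simplices (10): [1], [2], [3], [4], [5], [6], [7], [8], [9], [10]
  1-simplices (19): [1,5], [1,6], [1,7], [1,8], [2,3], [2,4], [2,6], [3,4], [3,6], [3,7], [3,9], [3,10], [4,7], [4,8], [5,9], [5,10], [7,8], [7,10], [9,10]
  2-simplices (8): [1,7,8], [2,3,4], [2,3,6], [3,4,7], [3,7,10], [3,9,10], [4,7,8], [5,9,10]

so the chain groups are C_0 ≅ Z^10, C_1 ≅ Z^19, C_2 ≅ Z^8.

The boundary map ∂_1: C_1 → C_0 sends each edge [p,q] (with p < q) to q − p. For instance
  ∂[3,7] = [7] − [3].
The resulting 10×19 matrix has rank 9, and its Smith normal form has invariant factors (1,1,1,1,1,1,1,1,1).

∂_2: C_2 → C_1 maps a triangle to the signed sum of its edges. For instance
  ∂[2,3,6] = [3,6] − [2,6] + [2,3],
  ∂[3,4,7] = [4,7] − [3,7] + [3,4].
As a 19×8 matrix over Z this has rank 8, with invariant factors (1,1,1,1,1,1,1,1).

Now H_k = ker ∂_k / im ∂_{k+1}, so:

  H_0: rank C_0 − rank ∂_1 = 10 − 9 = 1, and the invariant factors of ∂_1 are all 1, so H_0 = Z.
  H_1: rank ker ∂_1 − rank ∂_2 = (19 − 9) − 8 = 2, and the invariant factors of ∂_2 are all 1, so H_1 = Z^2.
  H_2: rank ker ∂_2 − rank ∂_3 = (8 − 8) − 0 = 0, and there is no ∂_3, so H_2 = 0.

H_0 ≅ Z,  H_1 ≅ Z^2,  H_2 = 0.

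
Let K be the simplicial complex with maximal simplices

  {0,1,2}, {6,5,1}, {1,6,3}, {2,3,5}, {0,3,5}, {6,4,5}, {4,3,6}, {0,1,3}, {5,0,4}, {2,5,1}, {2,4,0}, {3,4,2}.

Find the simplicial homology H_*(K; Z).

We work with the vertex ordering 0 < 1 < 2 < 3 < 4 < 5 < 6. The simplices of K, each written with vertices in increasing order, are:

  0-simplices (7): [0], [1], [2], [3], [4], [5], [6]
  1-simplices (18): [0,1], [0,2], [0,3], [0,4], [0,5], [1,2], [1,3], [1,5], [1,6], [2,3], [2,4], [2,5], [3,4], [3,5], [3,6], [4,5], [4,6], [5,6]
  2-simplices (12): [0,1,2], [0,1,3], [0,2,4], [0,3,5], [0,4,5], [1,2,5], [1,3,6], [1,5,6], [2,3,4], [2,3,5], [3,4,6], [4,5,6]

giving chain groups C_0 ≅ Z^7, C_1 ≅ Z^18, C_2 ≅ Z^12.

∂_1: C_1 → C_0 is given by ∂[p,q] = [q] − [p]. For instance
  ∂[0,4] = [4] − [0].
The 7×18 boundary matrix has rank 6 and Smith normal form diag(1,1,1,1,1,1).

The boundary map ∂_2: C_2 → C_1 maps a triangle to the signed sum of its edges. For instance
  ∂[1,3,6] = [3,6] − [1,6] + [1,3],
  ∂[3,4,6] = [4,6] − [3,6] + [3,4].
As a 18×12 matrix over Z this has rank 12, with invariant factors (1,1,1,1,1,1,1,1,1,1,1,2).

Computing H_k = (kernel of ∂_k) / (image of ∂_{k+1}):

  H_0: rank C_0 − rank ∂_1 = 7 − 6 = 1, and the invariant factors of ∂_1 are all 1, so H_0 = Z.
  H_1: rank ker ∂_1 − rank ∂_2 = (18 − 6) − 12 = 0, and ∂_2 has invariant factor 2 > 1, so H_1 = Z_2.
  H_2: rank ker ∂_2 − rank ∂_3 = (12 − 12) − 0 = 0, and there is no ∂_3, so H_2 = 0.

(K is a triangulation of the real projective plane RP^2.)

H_0 ≅ Z,  H_1 ≅ Z_2,  H_2 = 0.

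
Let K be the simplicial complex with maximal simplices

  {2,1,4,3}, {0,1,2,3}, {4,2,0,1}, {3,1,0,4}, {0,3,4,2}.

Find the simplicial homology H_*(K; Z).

H_0 = Z,  H_1 = 0,  H_2 = 0,  H_3 = Z.

Order the vertices as 0 < 1 < 2 < 3 < 4. Listing each simplex with vertices in this order, K has dimension 3 with simplices:

  0-simplices (5): [0], [1], [2], [3], [4]
  1-simplices (10): [0,1], [0,2], [0,3], [0,4], [1,2], [1,3], [1,4], [2,3], [2,4], [3,4]
  2-simplices (10): [0,1,2], [0,1,3], [0,1,4], [0,2,3], [0,2,4], [0,3,4], [1,2,3], [1,2,4], [1,3,4], [2,3,4]
  3-simplices (5): [0,1,2,3], [0,1,2,4], [0,1,3,4], [0,2,3,4], [1,2,3,4]

giving chain groups C_0 ≅ Z^5, C_1 ≅ Z^10, C_2 ≅ Z^10, C_3 ≅ Z^5.

The boundary map ∂_1: C_1 → C_0 is given by ∂[p,q] = [q] − [p].
The resulting 5×10 matrix has rank 4, and its Smith normal form has invariant factors (1,1,1,1).

The boundary map ∂_2: C_2 → C_1 maps a triangle to the signed sum of its edges. For instance
  ∂[2,3,4] = [3,4] − [2,4] + [2,3],
  ∂[0,2,4] = [2,4] − [0,4] + [0,2].
This gives a 10×10 integer matrix of rank 6; reducing to Smith normal form yields diagonal entries (1,1,1,1,1,1).

Boundary ∂_3: C_3 → C_2 sends each 3-simplex σ to the alternating sum Σ_i (−1)^i (σ with its i-th vertex removed). For instance
  ∂[0,1,2,4] = [1,2,4] − [0,2,4] + [0,1,4] − [0,1,2],
  ∂[0,1,3,4] = [1,3,4] − [0,3,4] + [0,1,4] − [0,1,3].
The 10×5 boundary matrix has rank 4 and Smith normal form diag(1,1,1,1).

Now H_k = ker ∂_k / im ∂_{k+1}, so:

  H_0: rank C_0 − rank ∂_1 = 5 − 4 = 1, and the invariant factors of ∂_1 are all 1, so H_0 = Z.
  H_1: rank ker ∂_1 − rank ∂_2 = (10 − 4) − 6 = 0, and the invariant factors of ∂_2 are all 1, so H_1 = 0.
  H_2: rank ker ∂_2 − rank ∂_3 = (10 − 6) − 4 = 0, and the invariant factors of ∂_3 are all 1, so H_2 = 0.
  H_3: rank ker ∂_3 − rank ∂_4 = (5 − 4) − 0 = 1, and there is no ∂_4, so H_3 = Z.

(K is a triangulation of the 3-sphere S^3.)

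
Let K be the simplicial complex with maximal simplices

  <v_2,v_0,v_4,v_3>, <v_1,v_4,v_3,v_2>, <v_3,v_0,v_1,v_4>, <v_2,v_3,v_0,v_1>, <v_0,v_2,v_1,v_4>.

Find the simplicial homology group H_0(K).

H_0 ≅ Z.

K has 5 vertices, 10 edges, 10 triangles, 5 3-simplices.
rank ∂_0 = 0, rank ∂_1 = 4 ⇒ b_0 = 5 − 0 − 4 = 1; all invariant factors of ∂_1 are 1 so no torsion. So H_0 = Z.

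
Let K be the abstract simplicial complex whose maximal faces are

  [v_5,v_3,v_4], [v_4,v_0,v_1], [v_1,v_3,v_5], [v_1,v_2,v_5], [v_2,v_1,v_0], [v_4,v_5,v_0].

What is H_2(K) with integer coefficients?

Order the vertices as v_0 < v_1 < v_2 < v_3 < v_4 < v_5. Listing each simplex with vertices in this order, K has dimension 2 with simplices:

  0-simplices (6): [v_0], [v_1], [v_2], [v_3], [v_4], [v_5]
  1-simplices (12): [v_0,v_1], [v_0,v_2], [v_0,v_4], [v_0,v_5], [v_1,v_2], [v_1,v_3], [v_1,v_4], [v_1,v_5], [v_2,v_5], [v_3,v_4], [v_3,v_5], [v_4,v_5]
  2-simplices (6): [v_0,v_1,v_2], [v_0,v_1,v_4], [v_0,v_4,v_5], [v_1,v_2,v_5], [v_1,v_3,v_5], [v_3,v_4,v_5]

so the chain groups are C_0 ≅ Z^6, C_1 ≅ Z^12, C_2 ≅ Z^6.

∂_1: C_1 → C_0 sends each edge [p,q] (with p < q) to q − p. For instance
  ∂[v_1,v_2] = [v_2] − [v_1].
This gives a 6×12 integer matrix of rank 5; reducing to Smith normal form yields diagonal entries (1,1,1,1,1).

The boundary map ∂_2: C_2 → C_1 maps a triangle to the signed sum of its edges. For instance
  ∂[v_0,v_1,v_4] = [v_1,v_4] − [v_0,v_4] + [v_0,v_1],
  ∂[v_1,v_2,v_5] = [v_2,v_5] − [v_1,v_5] + [v_1,v_2].
As a 12×6 matrix over Z this has rank 6, with invariant factors (1,1,1,1,1,1).

Computing H_k = (kernel of ∂_k) / (image of ∂_{k+1}):

  H_2: rank ker ∂_2 − rank ∂_3 = (6 − 6) − 0 = 0, and there is no ∂_3, so H_2 ≅ 0.

H_2 ≅ 0.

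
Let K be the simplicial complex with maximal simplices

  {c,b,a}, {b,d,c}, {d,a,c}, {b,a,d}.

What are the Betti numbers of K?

b_0 = 1, b_1 = 0, b_2 = 1.

Order the vertices as a < b < c < d. Listing each simplex with vertices in this order, K has dimension 2 with simplices:

  0-simplices (4): a, b, c, d
  1-simplices (6): ab, ac, ad, bc, bd, cd
  2-simplices (4): abc, abd, acd, bcd

so the chain groups are C_0 ≅ Z^4, C_1 ≅ Z^6, C_2 ≅ Z^4.

∂_1: C_1 → C_0 is given by ∂[p,q] = [q] − [p]. For instance
  ∂ab = b − a.
The resulting 4×6 matrix has rank 3, and its Smith normal form has invariant factors (1,1,1).

The boundary map ∂_2: C_2 → C_1 maps a triangle to the signed sum of its edges. For instance
  ∂acd = cd − ad + ac,
  ∂bcd = cd − bd + bc.
This gives a 6×4 integer matrix of rank 3; reducing to Smith normal form yields diagonal entries (1,1,1).

From H_k ≅ ker(∂_k) / im(∂_{k+1}) we obtain:

  H_0: rank C_0 − rank ∂_1 = 4 − 3 = 1, and the invariant factors of ∂_1 are all 1, so H_0 = Z.
  H_1: rank ker ∂_1 − rank ∂_2 = (6 − 3) − 3 = 0, and the invariant factors of ∂_2 are all 1, so H_1 = 0.
  H_2: rank ker ∂_2 − rank ∂_3 = (4 − 3) − 0 = 1, and there is no ∂_3, so H_2 = Z.

Hence the Betti numbers are b_0 = 1, b_1 = 0, b_2 = 1.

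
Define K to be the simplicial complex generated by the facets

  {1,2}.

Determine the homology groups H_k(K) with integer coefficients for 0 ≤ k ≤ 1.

H_0 ≅ Z,  H_1 = 0.

K has 2 vertices, 1 edge.
rank ∂_0 = 0, rank ∂_1 = 1 ⇒ b_0 = 2 − 0 − 1 = 1; all invariant factors of ∂_1 are 1 so no torsion. So H_0 = Z.
rank ∂_1 = 1, rank ∂_2 = 0 ⇒ b_1 = 1 − 1 − 0 = 0. So H_1 = 0.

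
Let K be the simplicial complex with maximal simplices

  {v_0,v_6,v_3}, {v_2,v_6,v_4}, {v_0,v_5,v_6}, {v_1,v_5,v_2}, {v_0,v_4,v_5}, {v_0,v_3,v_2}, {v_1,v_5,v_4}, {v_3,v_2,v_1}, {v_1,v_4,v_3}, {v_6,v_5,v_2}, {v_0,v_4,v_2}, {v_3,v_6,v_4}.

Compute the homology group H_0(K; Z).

Fix the vertex order v_0 < v_1 < v_2 < v_3 < v_4 < v_5 < v_6 and write every simplex with vertices in increasing order. Then dim K = 2 and the simplices of K are:

  0-simplices (7): [v_0], [v_1], [v_2], [v_3], [v_4], [v_5], [v_6]
  1-simplices (18): (18 of them)
  2-simplices (12): (12 of them)

Hence C_0 ≅ Z^7, C_1 ≅ Z^18, C_2 ≅ Z^12.

∂_1: C_1 → C_0 sends each edge [p,q] (with p < q) to q − p.
This gives a 7×18 integer matrix of rank 6; reducing to Smith normal form yields diagonal entries (1,1,1,1,1,1).

∂_2: C_2 → C_1 acts by ∂[p,q,r] = [q,r] − [p,r] + [p,q]. For instance
  ∂[v_0,v_2,v_3] = [v_2,v_3] − [v_0,v_3] + [v_0,v_2],
  ∂[v_2,v_5,v_6] = [v_5,v_6] − [v_2,v_6] + [v_2,v_5].
The 18×12 boundary matrix has rank 12 and Smith normal form diag(1,1,1,1,1,1,1,1,1,1,1,2).

From H_k ≅ ker(∂_k) / im(∂_{k+1}) we obtain:

  H_0: rank C_0 − rank ∂_1 = 7 − 6 = 1, and the invariant factors of ∂_1 are all 1, so H_0 = Z.

H_0 = Z.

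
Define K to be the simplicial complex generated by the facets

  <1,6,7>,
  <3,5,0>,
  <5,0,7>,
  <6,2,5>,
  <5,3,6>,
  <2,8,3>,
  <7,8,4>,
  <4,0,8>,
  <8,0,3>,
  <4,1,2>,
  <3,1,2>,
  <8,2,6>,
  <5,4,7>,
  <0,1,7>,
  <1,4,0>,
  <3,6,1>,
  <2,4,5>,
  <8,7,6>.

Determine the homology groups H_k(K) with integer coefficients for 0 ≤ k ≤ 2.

H_0 = Z,  H_1 = Z × Z/2,  H_2 = 0.

Order the vertices as 0 < 1 < 2 < 3 < 4 < 5 < 6 < 7 < 8. Listing each simplex with vertices in this order, K has dimension 2 with simplices:

  0-simplices (9): [0], [1], [2], [3], [4], [5], [6], [7], [8]
  1-simplices (27): (27 of them)
  2-simplices (18): [0,1,4], [0,1,7], [0,3,5], [0,3,8], [0,4,8], [0,5,7], [1,2,3], [1,2,4], [1,3,6], [1,6,7], [2,3,8], [2,4,5], [2,5,6], [2,6,8], [3,5,6], [4,5,7], [4,7,8], [6,7,8]

giving chain groups C_0 ≅ Z^9, C_1 ≅ Z^27, C_2 ≅ Z^18.

∂_1: C_1 → C_0 maps an edge to its endpoints' difference, ∂[p,q] = q − p. For instance
  ∂[1,3] = [3] − [1].
As a 9×27 matrix over Z this has rank 8, with invariant factors (1,1,1,1,1,1,1,1).

∂_2: C_2 → C_1 sends each 2-simplex [p,q,r] to [q,r] − [p,r] + [p,q]. For instance
  ∂[2,5,6] = [5,6] − [2,6] + [2,5],
  ∂[1,2,4] = [2,4] − [1,4] + [1,2].
The 27×18 boundary matrix has rank 18 and Smith normal form diag(1,1,1,1,1,1,1,1,1,1,1,1,1,1,1,1,1,2).

From H_k ≅ ker(∂_k) / im(∂_{k+1}) we obtain:

  H_0: rank C_0 − rank ∂_1 = 9 − 8 = 1, and the invariant factors of ∂_1 are all 1, so H_0 ≅ Z.
  H_1: rank ker ∂_1 − rank ∂_2 = (27 − 8) − 18 = 1, and ∂_2 has invariant factor 2 > 1, so H_1 ≅ Z × Z/2.
  H_2: rank ker ∂_2 − rank ∂_3 = (18 − 18) − 0 = 0, and there is no ∂_3, so H_2 ≅ 0.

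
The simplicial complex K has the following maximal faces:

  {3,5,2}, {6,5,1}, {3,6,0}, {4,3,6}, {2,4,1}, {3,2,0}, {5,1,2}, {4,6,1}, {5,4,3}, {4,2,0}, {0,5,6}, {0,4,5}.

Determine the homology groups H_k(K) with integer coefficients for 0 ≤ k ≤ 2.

H_0 = Z,  H_1 = Z/2Z,  H_2 = 0.

Take the total order 0 < 1 < 2 < 3 < 4 < 5 < 6 on the vertex set. Then K (dimension 2) consists of the simplices:

  0-simplices (7): [0], [1], [2], [3], [4], [5], [6]
  1-simplices (18): [0,2], [0,3], [0,4], [0,5], [0,6], [1,2], [1,4], [1,5], [1,6], [2,3], [2,4], [2,5], [3,4], [3,5], [3,6], [4,5], [4,6], [5,6]
  2-simplices (12): [0,2,3], [0,2,4], [0,3,6], [0,4,5], [0,5,6], [1,2,4], [1,2,5], [1,4,6], [1,5,6], [2,3,5], [3,4,5], [3,4,6]

so the chain groups are C_0 ≅ Z^7, C_1 ≅ Z^18, C_2 ≅ Z^12.

∂_1: C_1 → C_0 sends each edge [p,q] (with p < q) to q − p. For instance
  ∂[1,2] = [2] − [1].
The resulting 7×18 matrix has rank 6, and its Smith normal form has invariant factors (1,1,1,1,1,1).

Boundary ∂_2: C_2 → C_1 sends each 2-simplex [p,q,r] to [q,r] − [p,r] + [p,q]. For instance
  ∂[0,5,6] = [5,6] − [0,6] + [0,5],
  ∂[0,3,6] = [3,6] − [0,6] + [0,3].
This gives a 18×12 integer matrix of rank 12; reducing to Smith normal form yields diagonal entries (1,1,1,1,1,1,1,1,1,1,1,2).

Reading off H_k = ker ∂_k / im ∂_{k+1}:

  H_0: rank C_0 − rank ∂_1 = 7 − 6 = 1, and the invariant factors of ∂_1 are all 1, so H_0 ≅ Z.
  H_1: rank ker ∂_1 − rank ∂_2 = (18 − 6) − 12 = 0, and ∂_2 has invariant factor 2 > 1, so H_1 ≅ Z/2Z.
  H_2: rank ker ∂_2 − rank ∂_3 = (12 − 12) − 0 = 0, and there is no ∂_3, so H_2 ≅ 0.

As a check, the Euler characteristic is 7 − 18 + 12 = 1, which agrees with 1 − 0 + 0 = 1.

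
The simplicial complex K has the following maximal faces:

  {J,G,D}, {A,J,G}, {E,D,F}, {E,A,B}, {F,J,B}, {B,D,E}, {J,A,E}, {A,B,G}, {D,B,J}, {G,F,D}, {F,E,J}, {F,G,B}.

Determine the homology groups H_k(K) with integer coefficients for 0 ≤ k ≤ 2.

K has 7 vertices, 18 edges, 12 triangles.
rank ∂_0 = 0, rank ∂_1 = 6 ⇒ b_0 = 7 − 0 − 6 = 1; all invariant factors of ∂_1 are 1 so no torsion. So H_0 = Z.
rank ∂_1 = 6, rank ∂_2 = 12 ⇒ b_1 = 18 − 6 − 12 = 0; ∂_2 has invariant factor(s) [2] giving torsion. So H_1 = Z/2.
rank ∂_2 = 12, rank ∂_3 = 0 ⇒ b_2 = 12 − 12 − 0 = 0. So H_2 = 0.

H_0 ≅ Z,  H_1 ≅ Z/2,  H_2 = 0.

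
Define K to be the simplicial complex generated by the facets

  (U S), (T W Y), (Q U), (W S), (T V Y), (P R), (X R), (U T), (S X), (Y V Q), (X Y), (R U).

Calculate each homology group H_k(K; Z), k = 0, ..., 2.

Take the total order P < Q < R < S < T < U < V < W < X < Y on the vertex set. Then K (dimension 2) consists of the simplices:

  0-simplices (10): P, Q, R, S, T, U, V, W, X, Y
  1-simplices (16): PR, QU, QV, QY, RU, RX, SU, SW, SX, TU, TV, TW, TY, VY, WY, XY
  2-simplices (3): QVY, TVY, TWY

so the chain groups are C_0 ≅ Z^10, C_1 ≅ Z^16, C_2 ≅ Z^3.

The boundary map ∂_1: C_1 → C_0 sends each edge [p,q] (with p < q) to q − p. For instance
  ∂QU = U − Q.
As a 10×16 matrix over Z this has rank 9, with invariant factors (1,1,1,1,1,1,1,1,1).

∂_2: C_2 → C_1 sends each 2-simplex [p,q,r] to [q,r] − [p,r] + [p,q]. For instance
  ∂QVY = VY − QY + QV,
  ∂TWY = WY − TY + TW.
The 16×3 boundary matrix has rank 3 and Smith normal form diag(1,1,1).

From H_k ≅ ker(∂_k) / im(∂_{k+1}) we obtain:

  H_0: rank C_0 − rank ∂_1 = 10 − 9 = 1, and the invariant factors of ∂_1 are all 1, so H_0 = Z.
  H_1: rank ker ∂_1 − rank ∂_2 = (16 − 9) − 3 = 4, and the invariant factors of ∂_2 are all 1, so H_1 = Z^4.
  H_2: rank ker ∂_2 − rank ∂_3 = (3 − 3) − 0 = 0, and there is no ∂_3, so H_2 = 0.

As a check, the Euler characteristic is 10 − 16 + 3 = -3, which agrees with 1 − 4 + 0 = -3.

H_0 ≅ Z,  H_1 ≅ Z^4,  H_2 = 0.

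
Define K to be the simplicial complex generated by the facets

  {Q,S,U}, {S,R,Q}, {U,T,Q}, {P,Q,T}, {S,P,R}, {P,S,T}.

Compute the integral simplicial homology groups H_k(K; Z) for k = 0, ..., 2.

Order the vertices as P < Q < R < S < T < U. Listing each simplex with vertices in this order, K has dimension 2 with simplices:

  0-simplices (6): P, Q, R, S, T, U
  1-simplices (12): PQ, PR, PS, PT, QR, QS, QT, QU, RS, ST, SU, TU
  2-simplices (6): PQT, PRS, PST, QRS, QSU, QTU

Hence C_0 ≅ Z^6, C_1 ≅ Z^12, C_2 ≅ Z^6.

∂_1: C_1 → C_0 is given by ∂[p,q] = [q] − [p]. For instance
  ∂PT = T − P.
This gives a 6×12 integer matrix of rank 5; reducing to Smith normal form yields diagonal entries (1,1,1,1,1).

∂_2: C_2 → C_1 maps a triangle to the signed sum of its edges. For instance
  ∂PRS = RS − PS + PR,
  ∂QTU = TU − QU + QT.
The 12×6 boundary matrix has rank 6 and Smith normal form diag(1,1,1,1,1,1).

Now H_k = ker ∂_k / im ∂_{k+1}, so:

  H_0: rank C_0 − rank ∂_1 = 6 − 5 = 1, and the invariant factors of ∂_1 are all 1, so H_0 ≅ Z.
  H_1: rank ker ∂_1 − rank ∂_2 = (12 − 5) − 6 = 1, and the invariant factors of ∂_2 are all 1, so H_1 ≅ Z.
  H_2: rank ker ∂_2 − rank ∂_3 = (6 − 6) − 0 = 0, and there is no ∂_3, so H_2 ≅ 0.

As a check, the Euler characteristic is 6 − 12 + 6 = 0, which agrees with 1 − 1 + 0 = 0.

H_0 ≅ Z,  H_1 ≅ Z,  H_2 = 0.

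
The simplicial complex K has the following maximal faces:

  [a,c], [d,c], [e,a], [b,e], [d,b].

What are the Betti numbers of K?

We work with the vertex ordering a < b < c < d < e. The simplices of K, each written with vertices in increasing order, are:

  0-simplices (5): a, b, c, d, e
  1-simplices (5): ac, ae, bd, be, cd

giving chain groups C_0 ≅ Z^5, C_1 ≅ Z^5.

Boundary ∂_1: C_1 → C_0 sends each edge [p,q] (with p < q) to q − p. For instance
  ∂cd = d − c.
As a 5×5 matrix over Z this has rank 4, with invariant factors (1,1,1,1).

Computing H_k = (kernel of ∂_k) / (image of ∂_{k+1}):

  H_0: rank C_0 − rank ∂_1 = 5 − 4 = 1, and the invariant factors of ∂_1 are all 1, so H_0 ≅ Z.
  H_1: rank ker ∂_1 − rank ∂_2 = (5 − 4) − 0 = 1, and there is no ∂_2, so H_1 ≅ Z.

As a check, the Euler characteristic is 5 − 5 = 0, which agrees with 1 − 1 = 0.

Hence the Betti numbers are b_0 = 1, b_1 = 1.

b_0 = 1, b_1 = 1.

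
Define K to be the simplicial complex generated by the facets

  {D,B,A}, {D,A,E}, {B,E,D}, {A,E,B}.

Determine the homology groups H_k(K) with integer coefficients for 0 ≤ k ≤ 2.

H_0 = Z,  H_1 = 0,  H_2 = Z.

We work with the vertex ordering A < B < D < E. The simplices of K, each written with vertices in increasing order, are:

  0-simplices (4): A, B, D, E
  1-simplices (6): AB, AD, AE, BD, BE, DE
  2-simplices (4): ABD, ABE, ADE, BDE

so the chain groups are C_0 ≅ Z^4, C_1 ≅ Z^6, C_2 ≅ Z^4.

The boundary map ∂_1: C_1 → C_0 is given by ∂[p,q] = [q] − [p]. For instance
  ∂AD = D − A.
This gives a 4×6 integer matrix of rank 3; reducing to Smith normal form yields diagonal entries (1,1,1).

∂_2: C_2 → C_1 maps a triangle to the signed sum of its edges. For instance
  ∂BDE = DE − BE + BD,
  ∂ABE = BE − AE + AB.
The resulting 6×4 matrix has rank 3, and its Smith normal form has invariant factors (1,1,1).

Now H_k = ker ∂_k / im ∂_{k+1}, so:

  H_0: rank C_0 − rank ∂_1 = 4 − 3 = 1, and the invariant factors of ∂_1 are all 1, so H_0 = Z.
  H_1: rank ker ∂_1 − rank ∂_2 = (6 − 3) − 3 = 0, and the invariant factors of ∂_2 are all 1, so H_1 = 0.
  H_2: rank ker ∂_2 − rank ∂_3 = (4 − 3) − 0 = 1, and there is no ∂_3, so H_2 = Z.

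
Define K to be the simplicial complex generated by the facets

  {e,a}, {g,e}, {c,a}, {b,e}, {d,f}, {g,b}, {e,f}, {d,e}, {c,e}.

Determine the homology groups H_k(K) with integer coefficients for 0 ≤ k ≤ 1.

H_0 ≅ Z,  H_1 ≅ Z^3.

We work with the vertex ordering a < b < c < d < e < f < g. The simplices of K, each written with vertices in increasing order, are:

  0-simplices (7): a, b, c, d, e, f, g
  1-simplices (9): ac, ae, be, bg, ce, de, df, ef, eg

so the chain groups are C_0 ≅ Z^7, C_1 ≅ Z^9.

Boundary ∂_1: C_1 → C_0 is given by ∂[p,q] = [q] − [p].
As a 7×9 matrix over Z this has rank 6, with invariant factors (1,1,1,1,1,1).

Now H_k = ker ∂_k / im ∂_{k+1}, so:

  H_0: rank C_0 − rank ∂_1 = 7 − 6 = 1, and the invariant factors of ∂_1 are all 1, so H_0 = Z.
  H_1: rank ker ∂_1 − rank ∂_2 = (9 − 6) − 0 = 3, and there is no ∂_2, so H_1 = Z^3.

(K is a triangulation of a wedge of 3 circles.)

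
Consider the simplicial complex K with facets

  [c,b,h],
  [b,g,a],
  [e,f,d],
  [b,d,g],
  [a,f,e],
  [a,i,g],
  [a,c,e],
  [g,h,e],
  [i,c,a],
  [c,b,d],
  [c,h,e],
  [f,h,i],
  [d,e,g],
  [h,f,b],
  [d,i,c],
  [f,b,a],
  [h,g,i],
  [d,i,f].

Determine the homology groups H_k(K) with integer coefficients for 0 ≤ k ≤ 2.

H_0 ≅ Z,  H_1 ≅ Z^2,  H_2 ≅ Z.

We work with the vertex ordering a < b < c < d < e < f < g < h < i. The simplices of K, each written with vertices in increasing order, are:

  0-simplices (9): a, b, c, d, e, f, g, h, i
  1-simplices (27): ab, ac, ae, af, ag, ai, bc, bd, bf, bg, bh, cd, ce, ch, ci, de, df, dg, di, ef, eg, eh, fh, fi, gh, gi, hi
  2-simplices (18): abf, abg, ace, aci, aef, agi, bcd, bch, bdg, bfh, cdi, ceh, def, deg, dfi, egh, fhi, ghi

Hence C_0 ≅ Z^9, C_1 ≅ Z^27, C_2 ≅ Z^18.

Boundary ∂_1: C_1 → C_0 sends each edge [p,q] (with p < q) to q − p.
The 9×27 boundary matrix has rank 8 and Smith normal form diag(1,1,1,1,1,1,1,1).

Boundary ∂_2: C_2 → C_1 acts by ∂[p,q,r] = [q,r] − [p,r] + [p,q]. For instance
  ∂abf = bf − af + ab,
  ∂deg = eg − dg + de.
The 27×18 boundary matrix has rank 17 and Smith normal form diag(1,1,1,1,1,1,1,1,1,1,1,1,1,1,1,1,1).

Computing H_k = (kernel of ∂_k) / (image of ∂_{k+1}):

  H_0: rank C_0 − rank ∂_1 = 9 − 8 = 1, and the invariant factors of ∂_1 are all 1, so H_0 ≅ Z.
  H_1: rank ker ∂_1 − rank ∂_2 = (27 − 8) − 17 = 2, and the invariant factors of ∂_2 are all 1, so H_1 ≅ Z^2.
  H_2: rank ker ∂_2 − rank ∂_3 = (18 − 17) − 0 = 1, and there is no ∂_3, so H_2 ≅ Z.

(K is a triangulation of the torus T^2.)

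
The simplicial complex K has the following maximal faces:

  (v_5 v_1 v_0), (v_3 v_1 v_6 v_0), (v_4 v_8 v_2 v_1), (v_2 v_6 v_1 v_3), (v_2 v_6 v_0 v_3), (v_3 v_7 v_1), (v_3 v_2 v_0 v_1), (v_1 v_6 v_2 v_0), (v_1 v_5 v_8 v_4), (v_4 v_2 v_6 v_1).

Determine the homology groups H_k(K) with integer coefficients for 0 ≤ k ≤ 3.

Take the total order v_0 < v_1 < v_2 < v_3 < v_4 < v_5 < v_6 < v_7 < v_8 on the vertex set. Then K (dimension 3) consists of the simplices:

  0-simplices (9): [v_0], [v_1], [v_2], [v_3], [v_4], [v_5], [v_6], [v_7], [v_8]
  1-simplices (22): (22 of them)
  2-simplices (21): (21 of them)
  3-simplices (8): [v_0,v_1,v_2,v_3], [v_0,v_1,v_2,v_6], [v_0,v_1,v_3,v_6], [v_0,v_2,v_3,v_6], [v_1,v_2,v_3,v_6], [v_1,v_2,v_4,v_6], [v_1,v_2,v_4,v_8], [v_1,v_4,v_5,v_8]

so the chain groups are C_0 ≅ Z^9, C_1 ≅ Z^22, C_2 ≅ Z^21, C_3 ≅ Z^8.

∂_1: C_1 → C_0 is given by ∂[p,q] = [q] − [p].
As a 9×22 matrix over Z this has rank 8, with invariant factors (1,1,1,1,1,1,1,1).

∂_2: C_2 → C_1 acts by ∂[p,q,r] = [q,r] − [p,r] + [p,q]. For instance
  ∂[v_1,v_4,v_5] = [v_4,v_5] − [v_1,v_5] + [v_1,v_4],
  ∂[v_0,v_1,v_3] = [v_1,v_3] − [v_0,v_3] + [v_0,v_1].
The 22×21 boundary matrix has rank 14 and Smith normal form diag(1,1,1,1,1,1,1,1,1,1,1,1,1,1).

Boundary ∂_3: C_3 → C_2 sends each 3-simplex σ to the alternating sum Σ_i (−1)^i (σ with its i-th vertex removed). For instance
  ∂[v_0,v_2,v_3,v_6] = [v_2,v_3,v_6] − [v_0,v_3,v_6] + [v_0,v_2,v_6] − [v_0,v_2,v_3],
  ∂[v_0,v_1,v_3,v_6] = [v_1,v_3,v_6] − [v_0,v_3,v_6] + [v_0,v_1,v_6] − [v_0,v_1,v_3].
As a 21×8 matrix over Z this has rank 7, with invariant factors (1,1,1,1,1,1,1).

Reading off H_k = ker ∂_k / im ∂_{k+1}:

  H_0: rank C_0 − rank ∂_1 = 9 − 8 = 1, and the invariant factors of ∂_1 are all 1, so H_0 = Z.
  H_1: rank ker ∂_1 − rank ∂_2 = (22 − 8) − 14 = 0, and the invariant factors of ∂_2 are all 1, so H_1 = 0.
  H_2: rank ker ∂_2 − rank ∂_3 = (21 − 14) − 7 = 0, and the invariant factors of ∂_3 are all 1, so H_2 = 0.
  H_3: rank ker ∂_3 − rank ∂_4 = (8 − 7) − 0 = 1, and there is no ∂_4, so H_3 = Z.

As a check, the Euler characteristic is 9 − 22 + 21 − 8 = 0, which agrees with 1 − 0 + 0 − 1 = 0.

H_0 = Z,  H_1 = 0,  H_2 = 0,  H_3 = Z.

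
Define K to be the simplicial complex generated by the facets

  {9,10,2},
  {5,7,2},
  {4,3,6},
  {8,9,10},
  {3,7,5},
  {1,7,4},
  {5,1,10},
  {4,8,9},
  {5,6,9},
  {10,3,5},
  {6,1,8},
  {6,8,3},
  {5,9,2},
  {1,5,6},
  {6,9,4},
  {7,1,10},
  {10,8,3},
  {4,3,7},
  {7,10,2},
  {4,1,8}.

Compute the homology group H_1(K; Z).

H_1 ≅ Z × Z/2.

Order the vertices as 1 < 2 < 3 < 4 < 5 < 6 < 7 < 8 < 9 < 10. Listing each simplex with vertices in this order, K has dimension 2 with simplices:

  0-simplices (10): [1], [2], [3], [4], [5], [6], [7], [8], [9], [10]
  1-simplices (30): (30 of them)
  2-simplices (20): (20 of them)

so the chain groups are C_0 ≅ Z^10, C_1 ≅ Z^30, C_2 ≅ Z^20.

The boundary map ∂_1: C_1 → C_0 is given by ∂[p,q] = [q] − [p]. For instance
  ∂[1,5] = [5] − [1].
The 10×30 boundary matrix has rank 9 and Smith normal form diag(1,1,1,1,1,1,1,1,1).

The boundary map ∂_2: C_2 → C_1 acts by ∂[p,q,r] = [q,r] − [p,r] + [p,q]. For instance
  ∂[3,4,6] = [4,6] − [3,6] + [3,4],
  ∂[1,4,7] = [4,7] − [1,7] + [1,4].
As a 30×20 matrix over Z this has rank 20, with invariant factors (1,1,1,1,1,1,1,1,1,1,1,1,1,1,1,1,1,1,1,2).

Now H_k = ker ∂_k / im ∂_{k+1}, so:

  H_1: rank ker ∂_1 − rank ∂_2 = (30 − 9) − 20 = 1, and ∂_2 has invariant factor 2 > 1, so H_1 = Z × Z/2.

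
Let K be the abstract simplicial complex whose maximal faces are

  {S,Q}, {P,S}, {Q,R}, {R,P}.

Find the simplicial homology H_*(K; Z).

H_0 = Z,  H_1 = Z.

Order the vertices as P < Q < R < S. Listing each simplex with vertices in this order, K has dimension 1 with simplices:

  0-simplices (4): P, Q, R, S
  1-simplices (4): PR, PS, QR, QS

Hence C_0 ≅ Z^4, C_1 ≅ Z^4.

∂_1: C_1 → C_0 is given by ∂[p,q] = [q] − [p]. For instance
  ∂QS = S − Q.
As a 4×4 matrix over Z this has rank 3, with invariant factors (1,1,1).

Now H_k = ker ∂_k / im ∂_{k+1}, so:

  H_0: rank C_0 − rank ∂_1 = 4 − 3 = 1, and the invariant factors of ∂_1 are all 1, so H_0 ≅ Z.
  H_1: rank ker ∂_1 − rank ∂_2 = (4 − 3) − 0 = 1, and there is no ∂_2, so H_1 ≅ Z.

(K is a triangulation of the circle S^1.)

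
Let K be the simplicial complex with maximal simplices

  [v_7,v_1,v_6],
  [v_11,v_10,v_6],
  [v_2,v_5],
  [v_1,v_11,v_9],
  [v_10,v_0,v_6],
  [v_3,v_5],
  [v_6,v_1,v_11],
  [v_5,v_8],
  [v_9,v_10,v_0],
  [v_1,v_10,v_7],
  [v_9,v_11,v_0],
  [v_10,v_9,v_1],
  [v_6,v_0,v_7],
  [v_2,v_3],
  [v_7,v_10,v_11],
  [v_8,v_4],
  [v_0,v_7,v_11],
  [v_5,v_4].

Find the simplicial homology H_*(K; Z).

Fix the vertex order v_0 < v_1 < v_2 < v_3 < v_4 < v_5 < v_6 < v_7 < v_8 < v_9 < v_10 < v_11 and write every simplex with vertices in increasing order. Then dim K = 2 and the simplices of K are:

  0-simplices (12): [v_0], [v_1], [v_2], [v_3], [v_4], [v_5], [v_6], [v_7], [v_8], [v_9], [v_10], [v_11]
  1-simplices (24): (24 of them)
  2-simplices (12): (12 of them)

so the chain groups are C_0 ≅ Z^12, C_1 ≅ Z^24, C_2 ≅ Z^12.

Boundary ∂_1: C_1 → C_0 sends each edge [p,q] (with p < q) to q − p. For instance
  ∂[v_1,v_10] = [v_10] − [v_1].
As a 12×24 matrix over Z this has rank 10, with invariant factors (1,1,1,1,1,1,1,1,1,1).

The boundary map ∂_2: C_2 → C_1 acts by ∂[p,q,r] = [q,r] − [p,r] + [p,q]. For instance
  ∂[v_1,v_9,v_11] = [v_9,v_11] − [v_1,v_11] + [v_1,v_9],
  ∂[v_6,v_10,v_11] = [v_10,v_11] − [v_6,v_11] + [v_6,v_10].
As a 24×12 matrix over Z this has rank 12, with invariant factors (1,1,1,1,1,1,1,1,1,1,1,2).

From H_k ≅ ker(∂_k) / im(∂_{k+1}) we obtain:

  H_0: rank C_0 − rank ∂_1 = 12 − 10 = 2, and the invariant factors of ∂_1 are all 1, so H_0 ≅ Z^2.
  H_1: rank ker ∂_1 − rank ∂_2 = (24 − 10) − 12 = 2, and ∂_2 has invariant factor 2 > 1, so H_1 ≅ Z^2 ⊕ Z_2.
  H_2: rank ker ∂_2 − rank ∂_3 = (12 − 12) − 0 = 0, and there is no ∂_3, so H_2 ≅ 0.

H_0 = Z^2,  H_1 = Z^2 ⊕ Z_2,  H_2 = 0.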